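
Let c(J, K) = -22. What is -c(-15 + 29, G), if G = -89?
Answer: 22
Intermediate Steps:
-c(-15 + 29, G) = -1*(-22) = 22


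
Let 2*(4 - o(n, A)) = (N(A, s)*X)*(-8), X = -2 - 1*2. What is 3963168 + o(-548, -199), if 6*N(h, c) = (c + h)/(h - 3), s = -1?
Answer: 1200840316/303 ≈ 3.9632e+6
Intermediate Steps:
X = -4 (X = -2 - 2 = -4)
N(h, c) = (c + h)/(6*(-3 + h)) (N(h, c) = ((c + h)/(h - 3))/6 = ((c + h)/(-3 + h))/6 = (c + h)/(6*(-3 + h)))
o(n, A) = 4 - 8*(-1 + A)/(3*(-3 + A)) (o(n, A) = 4 - ((-1 + A)/(6*(-3 + A)))*(-4)*(-8)/2 = 4 - (-2*(-1 + A)/(3*(-3 + A)))*(-8)/2 = 4 - 8*(-1 + A)/(3*(-3 + A)))
3963168 + o(-548, -199) = 3963168 + 4*(-7 - 199)/(3*(-3 - 199)) = 3963168 + (4/3)*(-206)/(-202) = 3963168 + (4/3)*(-1/202)*(-206) = 3963168 + 412/303 = 1200840316/303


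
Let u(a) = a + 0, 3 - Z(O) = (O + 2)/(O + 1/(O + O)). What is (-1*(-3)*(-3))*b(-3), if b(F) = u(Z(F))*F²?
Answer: -4131/19 ≈ -217.42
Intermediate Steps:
Z(O) = 3 - (2 + O)/(O + 1/(2*O)) (Z(O) = 3 - (O + 2)/(O + 1/(O + O)) = 3 - (2 + O)/(O + 1/(2*O)))
u(a) = a
b(F) = F²*(3 - 4*F + 4*F²)/(1 + 2*F²) (b(F) = ((3 - 4*F + 4*F²)/(1 + 2*F²))*F² = F²*(3 - 4*F + 4*F²)/(1 + 2*F²))
(-1*(-3)*(-3))*b(-3) = (-1*(-3)*(-3))*((-3)²*(3 - 4*(-3) + 4*(-3)²)/(1 + 2*(-3)²)) = (3*(-3))*(9*(3 + 12 + 4*9)/(1 + 2*9)) = -81*(3 + 12 + 36)/(1 + 18) = -81*51/19 = -9*459/19 = -4131/19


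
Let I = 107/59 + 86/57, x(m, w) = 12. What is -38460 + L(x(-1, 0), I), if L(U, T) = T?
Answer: -129329807/3363 ≈ -38457.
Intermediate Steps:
I = 11173/3363 (I = 107*(1/59) + 86*(1/57) = 107/59 + 86/57 = 11173/3363 ≈ 3.3223)
-38460 + L(x(-1, 0), I) = -38460 + 11173/3363 = -129329807/3363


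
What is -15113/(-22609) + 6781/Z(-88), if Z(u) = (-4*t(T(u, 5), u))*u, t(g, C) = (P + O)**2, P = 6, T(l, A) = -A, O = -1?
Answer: 286306029/198959200 ≈ 1.4390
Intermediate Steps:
t(g, C) = 25 (t(g, C) = (6 - 1)**2 = 5**2 = 25)
Z(u) = -100*u (Z(u) = (-4*25)*u = -100*u)
-15113/(-22609) + 6781/Z(-88) = -15113/(-22609) + 6781/((-100*(-88))) = -15113*(-1/22609) + 6781/8800 = 15113/22609 + 6781*(1/8800) = 15113/22609 + 6781/8800 = 286306029/198959200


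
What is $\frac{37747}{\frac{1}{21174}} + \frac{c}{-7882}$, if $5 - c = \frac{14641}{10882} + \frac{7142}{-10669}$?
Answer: $\frac{731398755602502307863}{915100657156} \approx 7.9925 \cdot 10^{8}$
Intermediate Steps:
$c = \frac{502014705}{116100058}$ ($c = 5 - \left(\frac{14641}{10882} + \frac{7142}{-10669}\right) = 5 - \left(14641 \cdot \frac{1}{10882} + 7142 \left(- \frac{1}{10669}\right)\right) = 5 - \left(\frac{14641}{10882} - \frac{7142}{10669}\right) = 5 - \frac{78485585}{116100058} = \frac{502014705}{116100058} \approx 4.324$)
$\frac{37747}{\frac{1}{21174}} + \frac{c}{-7882} = \frac{37747}{\frac{1}{21174}} + \frac{502014705}{116100058 \left(-7882\right)} = 37747 \frac{1}{\frac{1}{21174}} + \frac{502014705}{116100058} \left(- \frac{1}{7882}\right) = 37747 \cdot 21174 - \frac{502014705}{915100657156} = 799254978 - \frac{502014705}{915100657156} = \frac{731398755602502307863}{915100657156}$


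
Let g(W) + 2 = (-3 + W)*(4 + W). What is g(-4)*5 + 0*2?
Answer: -10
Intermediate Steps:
g(W) = -2 + (-3 + W)*(4 + W)
g(-4)*5 + 0*2 = (-14 - 4 + (-4)**2)*5 + 0*2 = (-14 - 4 + 16)*5 + 0 = -2*5 + 0 = -10 + 0 = -10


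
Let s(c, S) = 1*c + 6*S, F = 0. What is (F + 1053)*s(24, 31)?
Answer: 221130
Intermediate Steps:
s(c, S) = c + 6*S
(F + 1053)*s(24, 31) = (0 + 1053)*(24 + 6*31) = 1053*(24 + 186) = 1053*210 = 221130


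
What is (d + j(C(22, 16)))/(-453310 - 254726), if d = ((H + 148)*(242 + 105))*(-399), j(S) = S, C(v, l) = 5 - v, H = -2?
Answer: 20214155/708036 ≈ 28.550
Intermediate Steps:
d = -20214138 (d = ((-2 + 148)*(242 + 105))*(-399) = (146*347)*(-399) = 50662*(-399) = -20214138)
(d + j(C(22, 16)))/(-453310 - 254726) = (-20214138 + (5 - 1*22))/(-453310 - 254726) = (-20214138 + (5 - 22))/(-708036) = (-20214138 - 17)*(-1/708036) = -20214155*(-1/708036) = 20214155/708036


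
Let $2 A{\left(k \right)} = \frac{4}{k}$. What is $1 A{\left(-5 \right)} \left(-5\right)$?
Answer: $2$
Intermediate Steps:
$A{\left(k \right)} = \frac{2}{k}$ ($A{\left(k \right)} = \frac{4 \frac{1}{k}}{2} = \frac{2}{k}$)
$1 A{\left(-5 \right)} \left(-5\right) = 1 \frac{2}{-5} \left(-5\right) = 1 \cdot 2 \left(- \frac{1}{5}\right) \left(-5\right) = 1 \left(- \frac{2}{5}\right) \left(-5\right) = \left(- \frac{2}{5}\right) \left(-5\right) = 2$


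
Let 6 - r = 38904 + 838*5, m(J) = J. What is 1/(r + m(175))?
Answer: -1/42913 ≈ -2.3303e-5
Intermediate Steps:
r = -43088 (r = 6 - (38904 + 838*5) = 6 - (38904 + 4190) = 6 - 1*43094 = 6 - 43094 = -43088)
1/(r + m(175)) = 1/(-43088 + 175) = 1/(-42913) = -1/42913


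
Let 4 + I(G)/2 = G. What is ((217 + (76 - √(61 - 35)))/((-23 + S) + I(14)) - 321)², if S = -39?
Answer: (13775 - √26)²/1764 ≈ 1.0749e+5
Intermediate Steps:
I(G) = -8 + 2*G
((217 + (76 - √(61 - 35)))/((-23 + S) + I(14)) - 321)² = ((217 + (76 - √(61 - 35)))/((-23 - 39) + (-8 + 2*14)) - 321)² = ((217 + (76 - √26))/(-62 + (-8 + 28)) - 321)² = ((293 - √26)/(-62 + 20) - 321)² = ((293 - √26)/(-42) - 321)² = ((293 - √26)*(-1/42) - 321)² = ((-293/42 + √26/42) - 321)² = (-13775/42 + √26/42)²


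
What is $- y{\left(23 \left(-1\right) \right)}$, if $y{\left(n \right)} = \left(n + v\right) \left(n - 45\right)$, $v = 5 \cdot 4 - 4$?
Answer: $-476$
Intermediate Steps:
$v = 16$ ($v = 20 - 4 = 16$)
$y{\left(n \right)} = \left(-45 + n\right) \left(16 + n\right)$ ($y{\left(n \right)} = \left(n + 16\right) \left(n - 45\right) = \left(16 + n\right) \left(-45 + n\right) = \left(-45 + n\right) \left(16 + n\right)$)
$- y{\left(23 \left(-1\right) \right)} = - (-720 + \left(23 \left(-1\right)\right)^{2} - 29 \cdot 23 \left(-1\right)) = - (-720 + \left(-23\right)^{2} - -667) = - (-720 + 529 + 667) = \left(-1\right) 476 = -476$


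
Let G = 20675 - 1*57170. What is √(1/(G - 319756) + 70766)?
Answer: √8981250967364515/356251 ≈ 266.02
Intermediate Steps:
G = -36495 (G = 20675 - 57170 = -36495)
√(1/(G - 319756) + 70766) = √(1/(-36495 - 319756) + 70766) = √(1/(-356251) + 70766) = √(-1/356251 + 70766) = √(25210458265/356251) = √8981250967364515/356251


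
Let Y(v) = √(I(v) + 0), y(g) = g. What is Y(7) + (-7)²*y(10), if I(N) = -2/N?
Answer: 490 + I*√14/7 ≈ 490.0 + 0.53452*I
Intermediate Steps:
Y(v) = √2*√(-1/v) (Y(v) = √(-2/v + 0) = √(-2/v) = √2*√(-1/v))
Y(7) + (-7)²*y(10) = √2*√(-1/7) + (-7)²*10 = √2*√(-1*⅐) + 49*10 = √2*√(-⅐) + 490 = √2*(I*√7/7) + 490 = I*√14/7 + 490 = 490 + I*√14/7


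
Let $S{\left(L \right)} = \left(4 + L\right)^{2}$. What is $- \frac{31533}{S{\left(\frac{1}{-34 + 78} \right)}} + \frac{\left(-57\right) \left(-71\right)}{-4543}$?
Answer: $- \frac{1567612111}{804111} \approx -1949.5$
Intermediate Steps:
$- \frac{31533}{S{\left(\frac{1}{-34 + 78} \right)}} + \frac{\left(-57\right) \left(-71\right)}{-4543} = - \frac{31533}{\left(4 + \frac{1}{-34 + 78}\right)^{2}} + \frac{\left(-57\right) \left(-71\right)}{-4543} = - \frac{31533}{\left(4 + \frac{1}{44}\right)^{2}} + 4047 \left(- \frac{1}{4543}\right) = - \frac{31533}{\left(4 + \frac{1}{44}\right)^{2}} - \frac{4047}{4543} = - \frac{31533}{\left(\frac{177}{44}\right)^{2}} - \frac{4047}{4543} = - \frac{31533}{\frac{31329}{1936}} - \frac{4047}{4543} = \left(-31533\right) \frac{1936}{31329} - \frac{4047}{4543} = - \frac{20349296}{10443} - \frac{4047}{4543} = - \frac{1567612111}{804111}$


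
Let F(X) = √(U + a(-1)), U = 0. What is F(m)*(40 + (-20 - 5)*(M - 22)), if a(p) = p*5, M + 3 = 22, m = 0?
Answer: 115*I*√5 ≈ 257.15*I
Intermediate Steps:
M = 19 (M = -3 + 22 = 19)
a(p) = 5*p
F(X) = I*√5 (F(X) = √(0 + 5*(-1)) = √(0 - 5) = √(-5) = I*√5)
F(m)*(40 + (-20 - 5)*(M - 22)) = (I*√5)*(40 + (-20 - 5)*(19 - 22)) = (I*√5)*(40 - 25*(-3)) = (I*√5)*(40 + 75) = (I*√5)*115 = 115*I*√5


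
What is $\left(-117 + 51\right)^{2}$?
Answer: $4356$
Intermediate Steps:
$\left(-117 + 51\right)^{2} = \left(-66\right)^{2} = 4356$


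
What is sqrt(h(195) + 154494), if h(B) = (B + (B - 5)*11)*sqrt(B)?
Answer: sqrt(154494 + 2285*sqrt(195)) ≈ 431.74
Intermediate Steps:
h(B) = sqrt(B)*(-55 + 12*B) (h(B) = (B + (-5 + B)*11)*sqrt(B) = (B + (-55 + 11*B))*sqrt(B) = (-55 + 12*B)*sqrt(B) = sqrt(B)*(-55 + 12*B))
sqrt(h(195) + 154494) = sqrt(sqrt(195)*(-55 + 12*195) + 154494) = sqrt(sqrt(195)*(-55 + 2340) + 154494) = sqrt(sqrt(195)*2285 + 154494) = sqrt(2285*sqrt(195) + 154494) = sqrt(154494 + 2285*sqrt(195))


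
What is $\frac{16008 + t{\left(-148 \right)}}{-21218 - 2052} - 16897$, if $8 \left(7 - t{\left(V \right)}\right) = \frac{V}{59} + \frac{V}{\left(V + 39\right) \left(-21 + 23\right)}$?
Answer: $- \frac{10114913595303}{598597480} \approx -16898.0$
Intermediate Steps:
$t{\left(V \right)} = 7 - \frac{V}{472} - \frac{V}{8 \left(78 + 2 V\right)}$ ($t{\left(V \right)} = 7 - \frac{\frac{V}{59} + \frac{V}{\left(V + 39\right) \left(-21 + 23\right)}}{8} = 7 - \frac{V \frac{1}{59} + \frac{V}{\left(39 + V\right) 2}}{8} = 7 - \frac{\frac{V}{59} + \frac{V}{78 + 2 V}}{8} = 7 - \left(\frac{V}{472} + \frac{V}{8 \left(78 + 2 V\right)}\right) = 7 - \frac{V}{472} - \frac{V}{8 \left(78 + 2 V\right)}$)
$\frac{16008 + t{\left(-148 \right)}}{-21218 - 2052} - 16897 = \frac{16008 + \frac{257712 - 2 \left(-148\right)^{2} + 6471 \left(-148\right)}{944 \left(39 - 148\right)}}{-21218 - 2052} - 16897 = \frac{16008 + \frac{257712 - 43808 - 957708}{944 \left(-109\right)}}{-23270} - 16897 = \left(16008 + \frac{1}{944} \left(- \frac{1}{109}\right) \left(257712 - 43808 - 957708\right)\right) \left(- \frac{1}{23270}\right) - 16897 = \left(16008 + \frac{1}{944} \left(- \frac{1}{109}\right) \left(-743804\right)\right) \left(- \frac{1}{23270}\right) - 16897 = \left(16008 + \frac{185951}{25724}\right) \left(- \frac{1}{23270}\right) - 16897 = \frac{411975743}{25724} \left(- \frac{1}{23270}\right) - 16897 = - \frac{411975743}{598597480} - 16897 = - \frac{10114913595303}{598597480}$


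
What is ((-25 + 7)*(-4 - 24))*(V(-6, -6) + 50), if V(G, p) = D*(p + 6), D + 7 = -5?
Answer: 25200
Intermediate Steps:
D = -12 (D = -7 - 5 = -12)
V(G, p) = -72 - 12*p (V(G, p) = -12*(p + 6) = -12*(6 + p) = -72 - 12*p)
((-25 + 7)*(-4 - 24))*(V(-6, -6) + 50) = ((-25 + 7)*(-4 - 24))*((-72 - 12*(-6)) + 50) = (-18*(-28))*((-72 + 72) + 50) = 504*(0 + 50) = 504*50 = 25200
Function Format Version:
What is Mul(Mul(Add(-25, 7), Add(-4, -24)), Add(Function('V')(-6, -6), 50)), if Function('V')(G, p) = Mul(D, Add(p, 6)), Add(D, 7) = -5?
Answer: 25200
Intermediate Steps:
D = -12 (D = Add(-7, -5) = -12)
Function('V')(G, p) = Add(-72, Mul(-12, p)) (Function('V')(G, p) = Mul(-12, Add(p, 6)) = Mul(-12, Add(6, p)) = Add(-72, Mul(-12, p)))
Mul(Mul(Add(-25, 7), Add(-4, -24)), Add(Function('V')(-6, -6), 50)) = Mul(Mul(Add(-25, 7), Add(-4, -24)), Add(Add(-72, Mul(-12, -6)), 50)) = Mul(Mul(-18, -28), Add(Add(-72, 72), 50)) = Mul(504, Add(0, 50)) = Mul(504, 50) = 25200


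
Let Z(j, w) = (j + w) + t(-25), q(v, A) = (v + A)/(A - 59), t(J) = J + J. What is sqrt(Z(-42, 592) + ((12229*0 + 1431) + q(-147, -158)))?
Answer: 2*sqrt(22748761)/217 ≈ 43.959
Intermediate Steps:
t(J) = 2*J
q(v, A) = (A + v)/(-59 + A)
Z(j, w) = -50 + j + w (Z(j, w) = (j + w) + 2*(-25) = (j + w) - 50 = -50 + j + w)
sqrt(Z(-42, 592) + ((12229*0 + 1431) + q(-147, -158))) = sqrt((-50 - 42 + 592) + ((12229*0 + 1431) + (-158 - 147)/(-59 - 158))) = sqrt(500 + ((0 + 1431) - 305/(-217))) = sqrt(500 + (1431 - 1/217*(-305))) = sqrt(500 + (1431 + 305/217)) = sqrt(500 + 310832/217) = sqrt(419332/217) = 2*sqrt(22748761)/217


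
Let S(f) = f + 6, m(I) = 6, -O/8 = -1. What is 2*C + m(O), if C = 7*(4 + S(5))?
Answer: 216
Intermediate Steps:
O = 8 (O = -8*(-1) = 8)
S(f) = 6 + f
C = 105 (C = 7*(4 + (6 + 5)) = 7*(4 + 11) = 7*15 = 105)
2*C + m(O) = 2*105 + 6 = 210 + 6 = 216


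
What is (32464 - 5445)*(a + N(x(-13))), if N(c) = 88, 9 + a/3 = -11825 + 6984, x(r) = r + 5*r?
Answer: -390748778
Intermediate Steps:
x(r) = 6*r
a = -14550 (a = -27 + 3*(-11825 + 6984) = -27 + 3*(-4841) = -27 - 14523 = -14550)
(32464 - 5445)*(a + N(x(-13))) = (32464 - 5445)*(-14550 + 88) = 27019*(-14462) = -390748778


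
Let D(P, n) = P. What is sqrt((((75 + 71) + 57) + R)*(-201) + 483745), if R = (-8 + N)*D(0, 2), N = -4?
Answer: sqrt(442942) ≈ 665.54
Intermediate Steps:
R = 0 (R = (-8 - 4)*0 = -12*0 = 0)
sqrt((((75 + 71) + 57) + R)*(-201) + 483745) = sqrt((((75 + 71) + 57) + 0)*(-201) + 483745) = sqrt(((146 + 57) + 0)*(-201) + 483745) = sqrt((203 + 0)*(-201) + 483745) = sqrt(203*(-201) + 483745) = sqrt(-40803 + 483745) = sqrt(442942)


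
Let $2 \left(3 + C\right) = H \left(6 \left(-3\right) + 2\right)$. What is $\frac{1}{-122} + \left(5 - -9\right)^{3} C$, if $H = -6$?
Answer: $\frac{15064559}{122} \approx 1.2348 \cdot 10^{5}$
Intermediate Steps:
$C = 45$ ($C = -3 + \frac{\left(-6\right) \left(6 \left(-3\right) + 2\right)}{2} = -3 + \frac{\left(-6\right) \left(-18 + 2\right)}{2} = -3 + \frac{\left(-6\right) \left(-16\right)}{2} = -3 + \frac{1}{2} \cdot 96 = -3 + 48 = 45$)
$\frac{1}{-122} + \left(5 - -9\right)^{3} C = \frac{1}{-122} + \left(5 - -9\right)^{3} \cdot 45 = - \frac{1}{122} + \left(5 + 9\right)^{3} \cdot 45 = - \frac{1}{122} + 14^{3} \cdot 45 = - \frac{1}{122} + 2744 \cdot 45 = - \frac{1}{122} + 123480 = \frac{15064559}{122}$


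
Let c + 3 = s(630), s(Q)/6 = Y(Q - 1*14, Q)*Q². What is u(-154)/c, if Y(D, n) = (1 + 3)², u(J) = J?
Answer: -154/38102397 ≈ -4.0417e-6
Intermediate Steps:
Y(D, n) = 16 (Y(D, n) = 4² = 16)
s(Q) = 96*Q² (s(Q) = 6*(16*Q²) = 96*Q²)
c = 38102397 (c = -3 + 96*630² = -3 + 96*396900 = -3 + 38102400 = 38102397)
u(-154)/c = -154/38102397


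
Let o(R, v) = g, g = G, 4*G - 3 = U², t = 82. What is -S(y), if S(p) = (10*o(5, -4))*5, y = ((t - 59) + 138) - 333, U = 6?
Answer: -975/2 ≈ -487.50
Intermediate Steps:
G = 39/4 (G = ¾ + (¼)*6² = ¾ + (¼)*36 = ¾ + 9 = 39/4 ≈ 9.7500)
g = 39/4 ≈ 9.7500
o(R, v) = 39/4
y = -172 (y = ((82 - 59) + 138) - 333 = (23 + 138) - 333 = 161 - 333 = -172)
S(p) = 975/2 (S(p) = (10*(39/4))*5 = (195/2)*5 = 975/2)
-S(y) = -1*975/2 = -975/2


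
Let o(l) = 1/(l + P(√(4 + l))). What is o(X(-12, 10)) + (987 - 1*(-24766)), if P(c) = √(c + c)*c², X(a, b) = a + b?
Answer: 360543/14 + √2/7 + 2^(¾)/14 + 2*2^(¼)/7 ≈ 25754.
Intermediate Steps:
P(c) = √2*c^(5/2) (P(c) = √(2*c)*c² = (√2*√c)*c² = √2*c^(5/2))
o(l) = 1/(l + √2*(4 + l)^(5/4)) (o(l) = 1/(l + √2*(√(4 + l))^(5/2)) = 1/(l + √2*(4 + l)^(5/4)))
o(X(-12, 10)) + (987 - 1*(-24766)) = 1/((-12 + 10) + √2*(4 + (-12 + 10))^(5/4)) + (987 - 1*(-24766)) = 1/(-2 + √2*(4 - 2)^(5/4)) + (987 + 24766) = 1/(-2 + √2*2^(5/4)) + 25753 = 1/(-2 + √2*(2*2^(¼))) + 25753 = 1/(-2 + 2*2^(¾)) + 25753 = 25753 + 1/(-2 + 2*2^(¾))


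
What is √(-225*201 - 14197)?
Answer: I*√59422 ≈ 243.77*I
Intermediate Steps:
√(-225*201 - 14197) = √(-45225 - 14197) = √(-59422) = I*√59422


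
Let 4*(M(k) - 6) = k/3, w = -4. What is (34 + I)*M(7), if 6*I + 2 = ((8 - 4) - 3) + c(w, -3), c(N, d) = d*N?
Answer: 16985/72 ≈ 235.90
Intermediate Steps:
c(N, d) = N*d
M(k) = 6 + k/12 (M(k) = 6 + (k/3)/4 = 6 + k/12)
I = 11/6 (I = -1/3 + (((8 - 4) - 3) - 4*(-3))/6 = -1/3 + ((4 - 3) + 12)/6 = -1/3 + (1 + 12)/6 = -1/3 + (1/6)*13 = -1/3 + 13/6 = 11/6 ≈ 1.8333)
(34 + I)*M(7) = (34 + 11/6)*(6 + (1/12)*7) = 215*(6 + 7/12)/6 = (215/6)*(79/12) = 16985/72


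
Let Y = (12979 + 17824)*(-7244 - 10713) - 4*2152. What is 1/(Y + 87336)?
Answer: -1/553050743 ≈ -1.8082e-9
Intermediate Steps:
Y = -553138079 (Y = 30803*(-17957) - 1*8608 = -553129471 - 8608 = -553138079)
1/(Y + 87336) = 1/(-553138079 + 87336) = 1/(-553050743) = -1/553050743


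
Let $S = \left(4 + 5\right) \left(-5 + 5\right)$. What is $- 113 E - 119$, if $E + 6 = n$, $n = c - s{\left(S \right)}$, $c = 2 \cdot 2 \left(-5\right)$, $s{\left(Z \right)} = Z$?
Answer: $2819$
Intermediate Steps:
$S = 0$ ($S = 9 \cdot 0 = 0$)
$c = -20$ ($c = 4 \left(-5\right) = -20$)
$n = -20$ ($n = -20 - 0 = -20 + 0 = -20$)
$E = -26$ ($E = -6 - 20 = -26$)
$- 113 E - 119 = \left(-113\right) \left(-26\right) - 119 = 2938 - 119 = 2819$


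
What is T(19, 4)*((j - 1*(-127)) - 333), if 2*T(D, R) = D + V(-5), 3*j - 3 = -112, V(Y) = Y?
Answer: -5089/3 ≈ -1696.3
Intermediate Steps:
j = -109/3 (j = 1 + (⅓)*(-112) = 1 - 112/3 = -109/3 ≈ -36.333)
T(D, R) = -5/2 + D/2 (T(D, R) = (D - 5)/2 = (-5 + D)/2 = -5/2 + D/2)
T(19, 4)*((j - 1*(-127)) - 333) = (-5/2 + (½)*19)*((-109/3 - 1*(-127)) - 333) = (-5/2 + 19/2)*((-109/3 + 127) - 333) = 7*(272/3 - 333) = 7*(-727/3) = -5089/3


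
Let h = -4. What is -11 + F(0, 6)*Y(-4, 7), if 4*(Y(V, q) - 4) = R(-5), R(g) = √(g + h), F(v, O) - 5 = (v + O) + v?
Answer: 33 + 33*I/4 ≈ 33.0 + 8.25*I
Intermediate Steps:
F(v, O) = 5 + O + 2*v (F(v, O) = 5 + ((v + O) + v) = 5 + ((O + v) + v) = 5 + (O + 2*v) = 5 + O + 2*v)
R(g) = √(-4 + g) (R(g) = √(g - 4) = √(-4 + g))
Y(V, q) = 4 + 3*I/4 (Y(V, q) = 4 + √(-4 - 5)/4 = 4 + √(-9)/4 = 4 + (3*I)/4 = 4 + 3*I/4)
-11 + F(0, 6)*Y(-4, 7) = -11 + (5 + 6 + 2*0)*(4 + 3*I/4) = -11 + (5 + 6 + 0)*(4 + 3*I/4) = -11 + 11*(4 + 3*I/4) = -11 + (44 + 33*I/4) = 33 + 33*I/4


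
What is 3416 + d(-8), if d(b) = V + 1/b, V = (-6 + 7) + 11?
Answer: 27423/8 ≈ 3427.9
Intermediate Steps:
V = 12 (V = 1 + 11 = 12)
d(b) = 12 + 1/b
3416 + d(-8) = 3416 + (12 + 1/(-8)) = 3416 + (12 - ⅛) = 3416 + 95/8 = 27423/8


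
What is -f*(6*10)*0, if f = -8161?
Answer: 0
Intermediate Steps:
-f*(6*10)*0 = -(-8161)*(6*10)*0 = -(-8161)*60*0 = -(-8161)*0 = -1*0 = 0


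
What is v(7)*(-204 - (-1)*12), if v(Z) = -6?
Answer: 1152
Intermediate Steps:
v(7)*(-204 - (-1)*12) = -6*(-204 - (-1)*12) = -6*(-204 - 1*(-12)) = -6*(-204 + 12) = -6*(-192) = 1152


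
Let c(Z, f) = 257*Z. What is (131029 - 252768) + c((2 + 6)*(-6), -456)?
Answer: -134075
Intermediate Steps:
(131029 - 252768) + c((2 + 6)*(-6), -456) = (131029 - 252768) + 257*((2 + 6)*(-6)) = -121739 + 257*(8*(-6)) = -121739 + 257*(-48) = -121739 - 12336 = -134075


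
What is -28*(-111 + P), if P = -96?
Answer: 5796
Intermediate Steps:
-28*(-111 + P) = -28*(-111 - 96) = -28*(-207) = 5796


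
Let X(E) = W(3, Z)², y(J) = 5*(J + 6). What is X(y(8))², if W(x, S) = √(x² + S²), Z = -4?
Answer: 625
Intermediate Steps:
y(J) = 30 + 5*J (y(J) = 5*(6 + J) = 30 + 5*J)
W(x, S) = √(S² + x²)
X(E) = 25 (X(E) = (√((-4)² + 3²))² = (√(16 + 9))² = (√25)² = 5² = 25)
X(y(8))² = 25² = 625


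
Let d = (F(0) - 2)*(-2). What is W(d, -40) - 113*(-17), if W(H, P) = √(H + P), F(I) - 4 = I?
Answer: 1921 + 2*I*√11 ≈ 1921.0 + 6.6332*I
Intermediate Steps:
F(I) = 4 + I
d = -4 (d = ((4 + 0) - 2)*(-2) = (4 - 2)*(-2) = 2*(-2) = -4)
W(d, -40) - 113*(-17) = √(-4 - 40) - 113*(-17) = √(-44) - 1*(-1921) = 2*I*√11 + 1921 = 1921 + 2*I*√11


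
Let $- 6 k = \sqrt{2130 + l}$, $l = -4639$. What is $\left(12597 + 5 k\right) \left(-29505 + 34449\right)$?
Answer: $62279568 - 4120 i \sqrt{2509} \approx 6.228 \cdot 10^{7} - 2.0637 \cdot 10^{5} i$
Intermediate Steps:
$k = - \frac{i \sqrt{2509}}{6}$ ($k = - \frac{\sqrt{2130 - 4639}}{6} = - \frac{\sqrt{-2509}}{6} = - \frac{i \sqrt{2509}}{6} \approx - 8.3483 i$)
$\left(12597 + 5 k\right) \left(-29505 + 34449\right) = \left(12597 + 5 \left(- \frac{i \sqrt{2509}}{6}\right)\right) \left(-29505 + 34449\right) = \left(12597 - \frac{5 i \sqrt{2509}}{6}\right) 4944 = 62279568 - 4120 i \sqrt{2509}$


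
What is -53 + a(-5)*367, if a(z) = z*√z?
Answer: -53 - 1835*I*√5 ≈ -53.0 - 4103.2*I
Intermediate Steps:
a(z) = z^(3/2)
-53 + a(-5)*367 = -53 + (-5)^(3/2)*367 = -53 - 5*I*√5*367 = -53 - 1835*I*√5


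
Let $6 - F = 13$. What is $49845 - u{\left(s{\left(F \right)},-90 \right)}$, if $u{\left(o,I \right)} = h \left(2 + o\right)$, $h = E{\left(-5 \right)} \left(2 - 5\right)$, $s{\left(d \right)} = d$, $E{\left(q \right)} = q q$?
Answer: $49470$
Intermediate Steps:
$F = -7$ ($F = 6 - 13 = -7$)
$E{\left(q \right)} = q^{2}$
$h = -75$ ($h = \left(-5\right)^{2} \left(2 - 5\right) = 25 \left(-3\right) = -75$)
$u{\left(o,I \right)} = -150 - 75 o$ ($u{\left(o,I \right)} = - 75 \left(2 + o\right) = -150 - 75 o$)
$49845 - u{\left(s{\left(F \right)},-90 \right)} = 49845 - \left(-150 - -525\right) = 49845 - \left(-150 + 525\right) = 49845 - 375 = 49470$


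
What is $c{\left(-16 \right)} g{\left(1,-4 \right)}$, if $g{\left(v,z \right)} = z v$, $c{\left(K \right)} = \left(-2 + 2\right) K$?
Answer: $0$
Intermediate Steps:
$c{\left(K \right)} = 0$ ($c{\left(K \right)} = 0 K = 0$)
$g{\left(v,z \right)} = v z$
$c{\left(-16 \right)} g{\left(1,-4 \right)} = 0 \cdot 1 \left(-4\right) = 0 \left(-4\right) = 0$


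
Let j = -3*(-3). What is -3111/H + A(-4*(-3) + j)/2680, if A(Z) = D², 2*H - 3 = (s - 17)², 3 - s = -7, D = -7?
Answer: -4168103/34840 ≈ -119.64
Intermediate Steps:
j = 9
s = 10 (s = 3 - 1*(-7) = 3 + 7 = 10)
H = 26 (H = 3/2 + (10 - 17)²/2 = 3/2 + (½)*(-7)² = 3/2 + (½)*49 = 3/2 + 49/2 = 26)
A(Z) = 49 (A(Z) = (-7)² = 49)
-3111/H + A(-4*(-3) + j)/2680 = -3111/26 + 49/2680 = -4168103/34840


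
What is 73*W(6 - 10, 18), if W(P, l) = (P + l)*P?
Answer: -4088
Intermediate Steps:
W(P, l) = P*(P + l)
73*W(6 - 10, 18) = 73*((6 - 10)*((6 - 10) + 18)) = 73*(-4*(-4 + 18)) = 73*(-4*14) = 73*(-56) = -4088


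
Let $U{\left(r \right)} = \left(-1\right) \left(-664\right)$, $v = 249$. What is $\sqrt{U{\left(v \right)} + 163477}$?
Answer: $\sqrt{164141} \approx 405.14$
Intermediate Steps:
$U{\left(r \right)} = 664$
$\sqrt{U{\left(v \right)} + 163477} = \sqrt{664 + 163477} = \sqrt{164141}$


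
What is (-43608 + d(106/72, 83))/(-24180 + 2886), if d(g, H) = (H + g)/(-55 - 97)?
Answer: 34089431/16645824 ≈ 2.0479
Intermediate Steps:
d(g, H) = -H/152 - g/152 (d(g, H) = (H + g)/(-152) = (H + g)*(-1/152) = -H/152 - g/152)
(-43608 + d(106/72, 83))/(-24180 + 2886) = (-43608 + (-1/152*83 - 53/(76*72)))/(-24180 + 2886) = (-43608 + (-83/152 - 53/(76*72)))/(-21294) = (-43608 + (-83/152 - 1/152*53/36))*(-1/21294) = (-43608 + (-83/152 - 53/5472))*(-1/21294) = (-43608 - 3041/5472)*(-1/21294) = -238626017/5472*(-1/21294) = 34089431/16645824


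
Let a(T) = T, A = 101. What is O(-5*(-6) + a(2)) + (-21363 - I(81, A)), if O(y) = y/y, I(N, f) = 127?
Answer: -21489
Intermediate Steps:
O(y) = 1
O(-5*(-6) + a(2)) + (-21363 - I(81, A)) = 1 + (-21363 - 1*127) = 1 + (-21363 - 127) = 1 - 21490 = -21489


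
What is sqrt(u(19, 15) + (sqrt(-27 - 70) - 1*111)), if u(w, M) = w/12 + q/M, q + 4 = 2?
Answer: sqrt(-10955 + 100*I*sqrt(97))/10 ≈ 0.47002 + 10.477*I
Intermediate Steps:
q = -2 (q = -4 + 2 = -2)
u(w, M) = -2/M + w/12 (u(w, M) = w/12 - 2/M = -2/M + w/12)
sqrt(u(19, 15) + (sqrt(-27 - 70) - 1*111)) = sqrt((-2/15 + (1/12)*19) + (sqrt(-27 - 70) - 1*111)) = sqrt((-2*1/15 + 19/12) + (sqrt(-97) - 111)) = sqrt((-2/15 + 19/12) + (I*sqrt(97) - 111)) = sqrt(29/20 + (-111 + I*sqrt(97))) = sqrt(-2191/20 + I*sqrt(97))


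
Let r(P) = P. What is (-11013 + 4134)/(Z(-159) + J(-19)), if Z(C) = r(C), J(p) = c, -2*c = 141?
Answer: 4586/153 ≈ 29.974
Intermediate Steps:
c = -141/2 (c = -½*141 = -141/2 ≈ -70.500)
J(p) = -141/2
Z(C) = C
(-11013 + 4134)/(Z(-159) + J(-19)) = (-11013 + 4134)/(-159 - 141/2) = -6879/(-459/2) = -6879*(-2/459) = 4586/153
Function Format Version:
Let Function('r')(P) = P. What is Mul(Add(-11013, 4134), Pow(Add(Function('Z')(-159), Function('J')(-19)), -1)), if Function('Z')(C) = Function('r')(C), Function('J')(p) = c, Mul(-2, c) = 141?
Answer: Rational(4586, 153) ≈ 29.974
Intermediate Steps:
c = Rational(-141, 2) (c = Mul(Rational(-1, 2), 141) = Rational(-141, 2) ≈ -70.500)
Function('J')(p) = Rational(-141, 2)
Function('Z')(C) = C
Mul(Add(-11013, 4134), Pow(Add(Function('Z')(-159), Function('J')(-19)), -1)) = Mul(Add(-11013, 4134), Pow(Add(-159, Rational(-141, 2)), -1)) = Mul(-6879, Pow(Rational(-459, 2), -1)) = Mul(-6879, Rational(-2, 459)) = Rational(4586, 153)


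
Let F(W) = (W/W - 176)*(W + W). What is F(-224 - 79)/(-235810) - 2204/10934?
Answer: -83963797/128917327 ≈ -0.65130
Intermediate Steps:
F(W) = -350*W (F(W) = (1 - 176)*(2*W) = -350*W)
F(-224 - 79)/(-235810) - 2204/10934 = -350*(-224 - 79)/(-235810) - 2204/10934 = -350*(-303)*(-1/235810) - 2204*1/10934 = 106050*(-1/235810) - 1102/5467 = -10605/23581 - 1102/5467 = -83963797/128917327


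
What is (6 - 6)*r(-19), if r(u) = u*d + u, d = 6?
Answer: 0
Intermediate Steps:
r(u) = 7*u (r(u) = u*6 + u = 6*u + u = 7*u)
(6 - 6)*r(-19) = (6 - 6)*(7*(-19)) = 0*(-133) = 0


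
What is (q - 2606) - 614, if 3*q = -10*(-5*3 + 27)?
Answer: -3260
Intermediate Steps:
q = -40 (q = (-10*(-5*3 + 27))/3 = (-10*(-15 + 27))/3 = (-10*12)/3 = (⅓)*(-120) = -40)
(q - 2606) - 614 = (-40 - 2606) - 614 = -2646 - 614 = -3260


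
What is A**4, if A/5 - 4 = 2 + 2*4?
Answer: 24010000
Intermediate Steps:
A = 70 (A = 20 + 5*(2 + 2*4) = 20 + 5*(2 + 8) = 20 + 5*10 = 20 + 50 = 70)
A**4 = 70**4 = 24010000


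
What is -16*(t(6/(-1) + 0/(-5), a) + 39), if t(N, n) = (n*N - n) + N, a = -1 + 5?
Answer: -80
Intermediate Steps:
a = 4
t(N, n) = N - n + N*n (t(N, n) = (N*n - n) + N = (-n + N*n) + N = N - n + N*n)
-16*(t(6/(-1) + 0/(-5), a) + 39) = -16*(((6/(-1) + 0/(-5)) - 1*4 + (6/(-1) + 0/(-5))*4) + 39) = -16*(((6*(-1) + 0*(-1/5)) - 4 + (6*(-1) + 0*(-1/5))*4) + 39) = -16*(((-6 + 0) - 4 + (-6 + 0)*4) + 39) = -16*((-6 - 4 - 6*4) + 39) = -16*((-6 - 4 - 24) + 39) = -16*(-34 + 39) = -16*5 = -80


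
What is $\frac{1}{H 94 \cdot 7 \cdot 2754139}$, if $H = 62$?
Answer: $\frac{1}{112357854644} \approx 8.9001 \cdot 10^{-12}$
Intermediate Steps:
$\frac{1}{H 94 \cdot 7 \cdot 2754139} = \frac{1}{62 \cdot 94 \cdot 7 \cdot 2754139} = \frac{1}{5828 \cdot 7} \cdot \frac{1}{2754139} = \frac{1}{40796} \cdot \frac{1}{2754139} = \frac{1}{112357854644}$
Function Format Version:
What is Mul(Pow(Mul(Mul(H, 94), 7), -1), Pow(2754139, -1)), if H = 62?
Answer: Rational(1, 112357854644) ≈ 8.9001e-12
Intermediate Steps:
Mul(Pow(Mul(Mul(H, 94), 7), -1), Pow(2754139, -1)) = Mul(Pow(Mul(Mul(62, 94), 7), -1), Pow(2754139, -1)) = Mul(Pow(Mul(5828, 7), -1), Rational(1, 2754139)) = Mul(Pow(40796, -1), Rational(1, 2754139)) = Mul(Rational(1, 40796), Rational(1, 2754139)) = Rational(1, 112357854644)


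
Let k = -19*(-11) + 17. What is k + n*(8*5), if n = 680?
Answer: 27426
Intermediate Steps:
k = 226 (k = 209 + 17 = 226)
k + n*(8*5) = 226 + 680*(8*5) = 226 + 680*40 = 226 + 27200 = 27426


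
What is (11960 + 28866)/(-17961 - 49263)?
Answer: -20413/33612 ≈ -0.60731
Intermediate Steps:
(11960 + 28866)/(-17961 - 49263) = 40826/(-67224) = 40826*(-1/67224) = -20413/33612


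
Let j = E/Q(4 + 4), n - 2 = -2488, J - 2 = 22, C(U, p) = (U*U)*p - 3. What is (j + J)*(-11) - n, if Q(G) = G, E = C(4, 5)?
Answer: 16929/8 ≈ 2116.1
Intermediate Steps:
C(U, p) = -3 + p*U**2 (C(U, p) = U**2*p - 3 = p*U**2 - 3 = -3 + p*U**2)
E = 77 (E = -3 + 5*4**2 = -3 + 5*16 = -3 + 80 = 77)
J = 24 (J = 2 + 22 = 24)
n = -2486 (n = 2 - 2488 = -2486)
j = 77/8 (j = 77/(4 + 4) = 77/8 ≈ 9.6250)
(j + J)*(-11) - n = (77/8 + 24)*(-11) - 1*(-2486) = (269/8)*(-11) + 2486 = -2959/8 + 2486 = 16929/8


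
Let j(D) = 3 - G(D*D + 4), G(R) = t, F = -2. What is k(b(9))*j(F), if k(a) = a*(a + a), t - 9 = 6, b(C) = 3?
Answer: -216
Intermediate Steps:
t = 15 (t = 9 + 6 = 15)
k(a) = 2*a² (k(a) = a*(2*a) = 2*a²)
G(R) = 15
j(D) = -12 (j(D) = 3 - 1*15 = 3 - 15 = -12)
k(b(9))*j(F) = (2*3²)*(-12) = (2*9)*(-12) = 18*(-12) = -216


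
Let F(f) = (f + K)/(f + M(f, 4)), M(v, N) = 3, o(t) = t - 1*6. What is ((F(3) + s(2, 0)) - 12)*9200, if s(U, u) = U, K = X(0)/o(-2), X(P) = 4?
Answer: -264500/3 ≈ -88167.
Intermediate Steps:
o(t) = -6 + t (o(t) = t - 6 = -6 + t)
K = -½ (K = 4/(-6 - 2) = 4/(-8) = 4*(-⅛) = -½ ≈ -0.50000)
F(f) = (-½ + f)/(3 + f) (F(f) = (f - ½)/(f + 3) = (-½ + f)/(3 + f))
((F(3) + s(2, 0)) - 12)*9200 = (((-½ + 3)/(3 + 3) + 2) - 12)*9200 = (((5/2)/6 + 2) - 12)*9200 = (((⅙)*(5/2) + 2) - 12)*9200 = ((5/12 + 2) - 12)*9200 = (29/12 - 12)*9200 = -115/12*9200 = -264500/3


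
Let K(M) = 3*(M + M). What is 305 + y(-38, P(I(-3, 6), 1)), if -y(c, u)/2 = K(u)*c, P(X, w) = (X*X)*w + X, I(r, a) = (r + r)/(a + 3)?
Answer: 611/3 ≈ 203.67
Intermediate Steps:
K(M) = 6*M (K(M) = 3*(2*M) = 6*M)
I(r, a) = 2*r/(3 + a) (I(r, a) = (2*r)/(3 + a) = 2*r/(3 + a))
P(X, w) = X + w*X² (P(X, w) = X²*w + X = w*X² + X = X + w*X²)
y(c, u) = -12*c*u (y(c, u) = -2*6*u*c = -12*c*u)
305 + y(-38, P(I(-3, 6), 1)) = 305 - 12*(-38)*(2*(-3)/(3 + 6))*(1 + (2*(-3)/(3 + 6))*1) = 305 - 12*(-38)*(2*(-3)/9)*(1 + (2*(-3)/9)*1) = 305 - 12*(-38)*(2*(-3)*(⅑))*(1 + (2*(-3)*(⅑))*1) = 305 - 12*(-38)*(-2*(1 - ⅔*1)/3) = 305 - 12*(-38)*(-2*(1 - ⅔)/3) = 305 - 12*(-38)*(-⅔*⅓) = 305 - 12*(-38)*(-2/9) = 305 - 304/3 = 611/3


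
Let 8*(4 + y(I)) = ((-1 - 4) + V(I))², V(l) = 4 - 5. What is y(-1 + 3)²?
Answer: ¼ ≈ 0.25000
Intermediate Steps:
V(l) = -1
y(I) = ½ (y(I) = -4 + ((-1 - 4) - 1)²/8 = -4 + (-5 - 1)²/8 = -4 + (⅛)*(-6)² = -4 + (⅛)*36 = -4 + 9/2 = ½)
y(-1 + 3)² = (½)² = ¼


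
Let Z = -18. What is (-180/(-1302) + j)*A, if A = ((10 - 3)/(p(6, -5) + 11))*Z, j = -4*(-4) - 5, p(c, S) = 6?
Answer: -43506/527 ≈ -82.554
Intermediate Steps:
j = 11 (j = 16 - 5 = 11)
A = -126/17 (A = ((10 - 3)/(6 + 11))*(-18) = (7/17)*(-18) = -126/17 ≈ -7.4118)
(-180/(-1302) + j)*A = (-180/(-1302) + 11)*(-126/17) = (-180*(-1/1302) + 11)*(-126/17) = (30/217 + 11)*(-126/17) = (2417/217)*(-126/17) = -43506/527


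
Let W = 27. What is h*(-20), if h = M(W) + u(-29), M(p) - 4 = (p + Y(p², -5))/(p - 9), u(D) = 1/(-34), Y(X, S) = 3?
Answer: -5750/51 ≈ -112.75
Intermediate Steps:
u(D) = -1/34
M(p) = 4 + (3 + p)/(-9 + p) (M(p) = 4 + (p + 3)/(p - 9) = 4 + (3 + p)/(-9 + p))
h = 575/102 (h = (-33 + 5*27)/(-9 + 27) - 1/34 = (-33 + 135)/18 - 1/34 = (1/18)*102 - 1/34 = 17/3 - 1/34 = 575/102 ≈ 5.6373)
h*(-20) = (575/102)*(-20) = -5750/51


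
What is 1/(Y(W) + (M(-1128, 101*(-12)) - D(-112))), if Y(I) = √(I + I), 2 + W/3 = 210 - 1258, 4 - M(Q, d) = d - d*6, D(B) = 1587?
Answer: -7643/58421749 - 30*I*√7/58421749 ≈ -0.00013082 - 1.3586e-6*I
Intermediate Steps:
M(Q, d) = 4 + 5*d (M(Q, d) = 4 - (d - d*6) = 4 - (d - 6*d) = 4 - (-5)*d = 4 + 5*d)
W = -3150 (W = -6 + 3*(210 - 1258) = -6 + 3*(-1048) = -6 - 3144 = -3150)
Y(I) = √2*√I (Y(I) = √(2*I) = √2*√I)
1/(Y(W) + (M(-1128, 101*(-12)) - D(-112))) = 1/(√2*√(-3150) + ((4 + 5*(101*(-12))) - 1*1587)) = 1/(√2*(15*I*√14) + ((4 + 5*(-1212)) - 1587)) = 1/(30*I*√7 + ((4 - 6060) - 1587)) = 1/(30*I*√7 + (-6056 - 1587)) = 1/(30*I*√7 - 7643) = 1/(-7643 + 30*I*√7)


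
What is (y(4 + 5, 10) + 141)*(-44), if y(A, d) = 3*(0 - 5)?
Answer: -5544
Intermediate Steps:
y(A, d) = -15 (y(A, d) = 3*(-5) = -15)
(y(4 + 5, 10) + 141)*(-44) = (-15 + 141)*(-44) = 126*(-44) = -5544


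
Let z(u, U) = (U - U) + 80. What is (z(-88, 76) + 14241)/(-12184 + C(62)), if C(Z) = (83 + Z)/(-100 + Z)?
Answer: -544198/463137 ≈ -1.1750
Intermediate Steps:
z(u, U) = 80 (z(u, U) = 0 + 80 = 80)
C(Z) = (83 + Z)/(-100 + Z)
(z(-88, 76) + 14241)/(-12184 + C(62)) = (80 + 14241)/(-12184 + (83 + 62)/(-100 + 62)) = 14321/(-12184 + 145/(-38)) = 14321/(-12184 - 1/38*145) = 14321/(-12184 - 145/38) = 14321/(-463137/38) = 14321*(-38/463137) = -544198/463137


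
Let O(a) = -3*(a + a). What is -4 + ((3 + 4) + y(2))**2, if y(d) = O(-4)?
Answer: 957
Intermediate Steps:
O(a) = -6*a
y(d) = 24 (y(d) = -6*(-4) = 24)
-4 + ((3 + 4) + y(2))**2 = -4 + ((3 + 4) + 24)**2 = -4 + (7 + 24)**2 = -4 + 31**2 = -4 + 961 = 957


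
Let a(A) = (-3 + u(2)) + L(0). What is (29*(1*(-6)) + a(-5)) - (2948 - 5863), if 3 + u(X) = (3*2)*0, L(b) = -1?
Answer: 2734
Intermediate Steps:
u(X) = -3 (u(X) = -3 + (3*2)*0 = -3 + 6*0 = -3 + 0 = -3)
a(A) = -7 (a(A) = (-3 - 3) - 1 = -6 - 1 = -7)
(29*(1*(-6)) + a(-5)) - (2948 - 5863) = (29*(1*(-6)) - 7) - (2948 - 5863) = (29*(-6) - 7) - 1*(-2915) = (-174 - 7) + 2915 = -181 + 2915 = 2734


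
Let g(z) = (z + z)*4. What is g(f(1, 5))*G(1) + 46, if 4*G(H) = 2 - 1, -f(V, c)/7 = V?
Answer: 32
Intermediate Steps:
f(V, c) = -7*V
G(H) = ¼ (G(H) = (2 - 1)/4 = (¼)*1 = ¼)
g(z) = 8*z (g(z) = (2*z)*4 = 8*z)
g(f(1, 5))*G(1) + 46 = (8*(-7*1))*(¼) + 46 = (8*(-7))*(¼) + 46 = -56*¼ + 46 = -14 + 46 = 32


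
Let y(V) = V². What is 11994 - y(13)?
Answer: 11825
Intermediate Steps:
11994 - y(13) = 11994 - 1*13² = 11994 - 1*169 = 11994 - 169 = 11825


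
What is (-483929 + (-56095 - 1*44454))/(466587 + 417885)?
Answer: -97413/147412 ≈ -0.66082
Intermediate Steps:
(-483929 + (-56095 - 1*44454))/(466587 + 417885) = (-483929 + (-56095 - 44454))/884472 = (-483929 - 100549)*(1/884472) = -584478*1/884472 = -97413/147412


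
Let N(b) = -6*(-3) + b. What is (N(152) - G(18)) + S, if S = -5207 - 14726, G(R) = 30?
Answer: -19793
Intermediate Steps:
N(b) = 18 + b
S = -19933
(N(152) - G(18)) + S = ((18 + 152) - 1*30) - 19933 = (170 - 30) - 19933 = 140 - 19933 = -19793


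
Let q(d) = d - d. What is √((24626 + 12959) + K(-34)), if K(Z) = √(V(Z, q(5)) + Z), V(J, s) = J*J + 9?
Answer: √(37585 + √1131) ≈ 193.96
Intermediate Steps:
q(d) = 0
V(J, s) = 9 + J² (V(J, s) = J² + 9 = 9 + J²)
K(Z) = √(9 + Z + Z²) (K(Z) = √((9 + Z²) + Z) = √(9 + Z + Z²))
√((24626 + 12959) + K(-34)) = √((24626 + 12959) + √(9 - 34 + (-34)²)) = √(37585 + √(9 - 34 + 1156)) = √(37585 + √1131)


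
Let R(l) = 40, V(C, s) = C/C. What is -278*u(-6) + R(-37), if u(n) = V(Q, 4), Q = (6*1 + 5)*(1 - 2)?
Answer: -238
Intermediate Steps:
Q = -11 (Q = (6 + 5)*(-1) = 11*(-1) = -11)
V(C, s) = 1
u(n) = 1
-278*u(-6) + R(-37) = -278*1 + 40 = -278 + 40 = -238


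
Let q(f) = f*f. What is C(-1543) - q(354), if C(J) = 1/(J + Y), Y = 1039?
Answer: -63159265/504 ≈ -1.2532e+5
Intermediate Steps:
q(f) = f²
C(J) = 1/(1039 + J) (C(J) = 1/(J + 1039) = 1/(1039 + J))
C(-1543) - q(354) = 1/(1039 - 1543) - 1*354² = 1/(-504) - 1*125316 = -1/504 - 125316 = -63159265/504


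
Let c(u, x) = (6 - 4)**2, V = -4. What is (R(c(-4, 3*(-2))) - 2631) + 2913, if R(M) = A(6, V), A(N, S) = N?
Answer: 288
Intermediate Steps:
c(u, x) = 4 (c(u, x) = 2**2 = 4)
R(M) = 6
(R(c(-4, 3*(-2))) - 2631) + 2913 = (6 - 2631) + 2913 = -2625 + 2913 = 288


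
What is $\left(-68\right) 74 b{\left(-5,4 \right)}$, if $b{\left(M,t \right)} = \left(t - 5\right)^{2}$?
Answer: $-5032$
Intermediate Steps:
$b{\left(M,t \right)} = \left(-5 + t\right)^{2}$
$\left(-68\right) 74 b{\left(-5,4 \right)} = \left(-68\right) 74 \left(-5 + 4\right)^{2} = - 5032 \left(-1\right)^{2} = \left(-5032\right) 1 = -5032$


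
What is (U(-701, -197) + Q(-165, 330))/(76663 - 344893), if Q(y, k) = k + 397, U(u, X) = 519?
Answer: -623/134115 ≈ -0.0046453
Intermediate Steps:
Q(y, k) = 397 + k
(U(-701, -197) + Q(-165, 330))/(76663 - 344893) = (519 + (397 + 330))/(76663 - 344893) = (519 + 727)/(-268230) = 1246*(-1/268230) = -623/134115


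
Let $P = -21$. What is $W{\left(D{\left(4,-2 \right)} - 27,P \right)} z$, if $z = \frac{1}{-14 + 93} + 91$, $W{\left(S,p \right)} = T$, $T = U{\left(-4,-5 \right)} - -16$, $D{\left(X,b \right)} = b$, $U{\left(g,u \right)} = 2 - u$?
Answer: $\frac{165370}{79} \approx 2093.3$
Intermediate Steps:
$T = 23$ ($T = \left(2 - -5\right) - -16 = \left(2 + 5\right) + 16 = 7 + 16 = 23$)
$W{\left(S,p \right)} = 23$
$z = \frac{7190}{79}$ ($z = \frac{1}{79} + 91 = \frac{7190}{79} \approx 91.013$)
$W{\left(D{\left(4,-2 \right)} - 27,P \right)} z = 23 \cdot \frac{7190}{79} = \frac{165370}{79}$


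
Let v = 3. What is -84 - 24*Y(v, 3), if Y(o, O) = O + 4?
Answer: -252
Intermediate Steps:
Y(o, O) = 4 + O
-84 - 24*Y(v, 3) = -84 - 24*(4 + 3) = -84 - 24*7 = -84 - 168 = -252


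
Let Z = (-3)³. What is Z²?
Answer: 729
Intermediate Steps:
Z = -27
Z² = (-27)² = 729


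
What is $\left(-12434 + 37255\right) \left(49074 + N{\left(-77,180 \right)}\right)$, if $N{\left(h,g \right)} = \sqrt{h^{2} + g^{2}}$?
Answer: $1218065754 + 24821 \sqrt{38329} \approx 1.2229 \cdot 10^{9}$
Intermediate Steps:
$N{\left(h,g \right)} = \sqrt{g^{2} + h^{2}}$
$\left(-12434 + 37255\right) \left(49074 + N{\left(-77,180 \right)}\right) = \left(-12434 + 37255\right) \left(49074 + \sqrt{180^{2} + \left(-77\right)^{2}}\right) = 24821 \left(49074 + \sqrt{32400 + 5929}\right) = 24821 \left(49074 + \sqrt{38329}\right) = 1218065754 + 24821 \sqrt{38329}$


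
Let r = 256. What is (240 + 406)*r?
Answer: 165376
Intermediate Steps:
(240 + 406)*r = (240 + 406)*256 = 646*256 = 165376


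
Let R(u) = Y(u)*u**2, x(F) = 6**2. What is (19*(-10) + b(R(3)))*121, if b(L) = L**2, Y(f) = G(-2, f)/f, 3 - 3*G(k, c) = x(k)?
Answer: 108779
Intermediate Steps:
x(F) = 36
G(k, c) = -11 (G(k, c) = 1 - 1/3*36 = 1 - 12 = -11)
Y(f) = -11/f
R(u) = -11*u (R(u) = (-11/u)*u**2 = -11*u)
(19*(-10) + b(R(3)))*121 = (19*(-10) + (-11*3)**2)*121 = (-190 + (-33)**2)*121 = (-190 + 1089)*121 = 899*121 = 108779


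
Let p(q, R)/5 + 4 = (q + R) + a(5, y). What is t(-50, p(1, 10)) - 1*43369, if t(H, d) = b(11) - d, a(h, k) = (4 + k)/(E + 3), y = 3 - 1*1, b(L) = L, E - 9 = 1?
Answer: -564139/13 ≈ -43395.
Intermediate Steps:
E = 10 (E = 9 + 1 = 10)
y = 2 (y = 3 - 1 = 2)
a(h, k) = 4/13 + k/13 (a(h, k) = (4 + k)/(10 + 3) = (4 + k)/13 = (4 + k)*(1/13) = 4/13 + k/13)
p(q, R) = -230/13 + 5*R + 5*q (p(q, R) = -20 + 5*((q + R) + (4/13 + (1/13)*2)) = -20 + 5*((R + q) + (4/13 + 2/13)) = -20 + 5*((R + q) + 6/13) = -20 + 5*(6/13 + R + q) = -20 + (30/13 + 5*R + 5*q) = -230/13 + 5*R + 5*q)
t(H, d) = 11 - d
t(-50, p(1, 10)) - 1*43369 = (11 - (-230/13 + 5*10 + 5*1)) - 1*43369 = (11 - (-230/13 + 50 + 5)) - 43369 = (11 - 1*485/13) - 43369 = (11 - 485/13) - 43369 = -342/13 - 43369 = -564139/13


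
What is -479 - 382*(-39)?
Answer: 14419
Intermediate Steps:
-479 - 382*(-39) = -479 + 14898 = 14419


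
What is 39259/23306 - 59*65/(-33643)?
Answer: 32794629/18234506 ≈ 1.7985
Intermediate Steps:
39259/23306 - 59*65/(-33643) = 39259*(1/23306) - 3835*(-1/33643) = 913/542 + 3835/33643 = 32794629/18234506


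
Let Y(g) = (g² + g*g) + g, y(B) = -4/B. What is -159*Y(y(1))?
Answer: -4452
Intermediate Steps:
Y(g) = g + 2*g² (Y(g) = (g² + g²) + g = 2*g² + g = g + 2*g²)
-159*Y(y(1)) = -159*(-4/1)*(1 + 2*(-4/1)) = -159*(-4*1)*(1 + 2*(-4*1)) = -(-636)*(1 + 2*(-4)) = -(-636)*(1 - 8) = -(-636)*(-7) = -159*28 = -4452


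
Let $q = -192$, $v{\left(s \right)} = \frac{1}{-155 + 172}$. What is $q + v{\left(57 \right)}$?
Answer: $- \frac{3263}{17} \approx -191.94$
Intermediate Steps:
$v{\left(s \right)} = \frac{1}{17}$
$q + v{\left(57 \right)} = -192 + \frac{1}{17} = - \frac{3263}{17}$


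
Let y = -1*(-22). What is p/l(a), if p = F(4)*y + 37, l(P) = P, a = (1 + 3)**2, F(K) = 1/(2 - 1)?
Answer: 59/16 ≈ 3.6875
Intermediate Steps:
F(K) = 1 (F(K) = 1/1 = 1)
y = 22
a = 16 (a = 4**2 = 16)
p = 59 (p = 1*22 + 37 = 22 + 37 = 59)
p/l(a) = 59/16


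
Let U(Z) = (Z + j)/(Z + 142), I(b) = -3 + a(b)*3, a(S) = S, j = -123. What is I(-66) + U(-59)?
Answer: -16865/83 ≈ -203.19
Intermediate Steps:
I(b) = -3 + 3*b (I(b) = -3 + b*3 = -3 + 3*b)
U(Z) = (-123 + Z)/(142 + Z) (U(Z) = (Z - 123)/(Z + 142) = (-123 + Z)/(142 + Z))
I(-66) + U(-59) = (-3 + 3*(-66)) + (-123 - 59)/(142 - 59) = (-3 - 198) - 182/83 = -201 + (1/83)*(-182) = -201 - 182/83 = -16865/83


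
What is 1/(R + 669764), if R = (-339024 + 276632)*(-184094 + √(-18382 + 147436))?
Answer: 2871665653/32985728896363719172 + 7799*√129054/16492864448181859586 ≈ 8.7228e-11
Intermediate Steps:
R = 11485992848 - 62392*√129054 (R = -62392*(-184094 + √129054) = 11485992848 - 62392*√129054 ≈ 1.1464e+10)
1/(R + 669764) = 1/((11485992848 - 62392*√129054) + 669764) = 1/(11486662612 - 62392*√129054)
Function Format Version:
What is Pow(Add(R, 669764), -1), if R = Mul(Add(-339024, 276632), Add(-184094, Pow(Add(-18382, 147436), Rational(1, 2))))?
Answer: Add(Rational(2871665653, 32985728896363719172), Mul(Rational(7799, 16492864448181859586), Pow(129054, Rational(1, 2)))) ≈ 8.7228e-11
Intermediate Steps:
R = Add(11485992848, Mul(-62392, Pow(129054, Rational(1, 2)))) (R = Mul(-62392, Add(-184094, Pow(129054, Rational(1, 2)))) = Add(11485992848, Mul(-62392, Pow(129054, Rational(1, 2)))) ≈ 1.1464e+10)
Pow(Add(R, 669764), -1) = Pow(Add(Add(11485992848, Mul(-62392, Pow(129054, Rational(1, 2)))), 669764), -1) = Pow(Add(11486662612, Mul(-62392, Pow(129054, Rational(1, 2)))), -1)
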